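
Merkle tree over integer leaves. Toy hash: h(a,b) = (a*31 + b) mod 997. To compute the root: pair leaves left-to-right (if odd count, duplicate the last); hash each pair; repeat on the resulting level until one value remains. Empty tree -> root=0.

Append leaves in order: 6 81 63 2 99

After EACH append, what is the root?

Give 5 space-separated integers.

Answer: 6 267 323 262 825

Derivation:
After append 6 (leaves=[6]):
  L0: [6]
  root=6
After append 81 (leaves=[6, 81]):
  L0: [6, 81]
  L1: h(6,81)=(6*31+81)%997=267 -> [267]
  root=267
After append 63 (leaves=[6, 81, 63]):
  L0: [6, 81, 63]
  L1: h(6,81)=(6*31+81)%997=267 h(63,63)=(63*31+63)%997=22 -> [267, 22]
  L2: h(267,22)=(267*31+22)%997=323 -> [323]
  root=323
After append 2 (leaves=[6, 81, 63, 2]):
  L0: [6, 81, 63, 2]
  L1: h(6,81)=(6*31+81)%997=267 h(63,2)=(63*31+2)%997=958 -> [267, 958]
  L2: h(267,958)=(267*31+958)%997=262 -> [262]
  root=262
After append 99 (leaves=[6, 81, 63, 2, 99]):
  L0: [6, 81, 63, 2, 99]
  L1: h(6,81)=(6*31+81)%997=267 h(63,2)=(63*31+2)%997=958 h(99,99)=(99*31+99)%997=177 -> [267, 958, 177]
  L2: h(267,958)=(267*31+958)%997=262 h(177,177)=(177*31+177)%997=679 -> [262, 679]
  L3: h(262,679)=(262*31+679)%997=825 -> [825]
  root=825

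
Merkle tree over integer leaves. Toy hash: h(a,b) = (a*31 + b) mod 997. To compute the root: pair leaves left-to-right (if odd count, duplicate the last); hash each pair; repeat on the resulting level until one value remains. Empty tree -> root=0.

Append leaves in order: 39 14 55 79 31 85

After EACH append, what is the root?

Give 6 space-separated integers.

Answer: 39 226 790 814 149 880

Derivation:
After append 39 (leaves=[39]):
  L0: [39]
  root=39
After append 14 (leaves=[39, 14]):
  L0: [39, 14]
  L1: h(39,14)=(39*31+14)%997=226 -> [226]
  root=226
After append 55 (leaves=[39, 14, 55]):
  L0: [39, 14, 55]
  L1: h(39,14)=(39*31+14)%997=226 h(55,55)=(55*31+55)%997=763 -> [226, 763]
  L2: h(226,763)=(226*31+763)%997=790 -> [790]
  root=790
After append 79 (leaves=[39, 14, 55, 79]):
  L0: [39, 14, 55, 79]
  L1: h(39,14)=(39*31+14)%997=226 h(55,79)=(55*31+79)%997=787 -> [226, 787]
  L2: h(226,787)=(226*31+787)%997=814 -> [814]
  root=814
After append 31 (leaves=[39, 14, 55, 79, 31]):
  L0: [39, 14, 55, 79, 31]
  L1: h(39,14)=(39*31+14)%997=226 h(55,79)=(55*31+79)%997=787 h(31,31)=(31*31+31)%997=992 -> [226, 787, 992]
  L2: h(226,787)=(226*31+787)%997=814 h(992,992)=(992*31+992)%997=837 -> [814, 837]
  L3: h(814,837)=(814*31+837)%997=149 -> [149]
  root=149
After append 85 (leaves=[39, 14, 55, 79, 31, 85]):
  L0: [39, 14, 55, 79, 31, 85]
  L1: h(39,14)=(39*31+14)%997=226 h(55,79)=(55*31+79)%997=787 h(31,85)=(31*31+85)%997=49 -> [226, 787, 49]
  L2: h(226,787)=(226*31+787)%997=814 h(49,49)=(49*31+49)%997=571 -> [814, 571]
  L3: h(814,571)=(814*31+571)%997=880 -> [880]
  root=880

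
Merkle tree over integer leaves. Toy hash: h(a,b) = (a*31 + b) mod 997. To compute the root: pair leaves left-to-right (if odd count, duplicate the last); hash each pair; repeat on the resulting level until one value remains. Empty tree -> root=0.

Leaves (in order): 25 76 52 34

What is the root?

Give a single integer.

L0: [25, 76, 52, 34]
L1: h(25,76)=(25*31+76)%997=851 h(52,34)=(52*31+34)%997=649 -> [851, 649]
L2: h(851,649)=(851*31+649)%997=111 -> [111]

Answer: 111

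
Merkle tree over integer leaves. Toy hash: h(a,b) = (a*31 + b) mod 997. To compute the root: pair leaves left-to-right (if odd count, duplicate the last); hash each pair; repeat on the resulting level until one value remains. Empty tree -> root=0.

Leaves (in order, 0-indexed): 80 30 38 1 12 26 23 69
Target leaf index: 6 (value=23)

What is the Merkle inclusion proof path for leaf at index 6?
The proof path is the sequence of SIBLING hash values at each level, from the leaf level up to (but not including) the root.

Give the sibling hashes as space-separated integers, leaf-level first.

Answer: 69 398 226

Derivation:
L0 (leaves): [80, 30, 38, 1, 12, 26, 23, 69], target index=6
L1: h(80,30)=(80*31+30)%997=516 [pair 0] h(38,1)=(38*31+1)%997=182 [pair 1] h(12,26)=(12*31+26)%997=398 [pair 2] h(23,69)=(23*31+69)%997=782 [pair 3] -> [516, 182, 398, 782]
  Sibling for proof at L0: 69
L2: h(516,182)=(516*31+182)%997=226 [pair 0] h(398,782)=(398*31+782)%997=159 [pair 1] -> [226, 159]
  Sibling for proof at L1: 398
L3: h(226,159)=(226*31+159)%997=186 [pair 0] -> [186]
  Sibling for proof at L2: 226
Root: 186
Proof path (sibling hashes from leaf to root): [69, 398, 226]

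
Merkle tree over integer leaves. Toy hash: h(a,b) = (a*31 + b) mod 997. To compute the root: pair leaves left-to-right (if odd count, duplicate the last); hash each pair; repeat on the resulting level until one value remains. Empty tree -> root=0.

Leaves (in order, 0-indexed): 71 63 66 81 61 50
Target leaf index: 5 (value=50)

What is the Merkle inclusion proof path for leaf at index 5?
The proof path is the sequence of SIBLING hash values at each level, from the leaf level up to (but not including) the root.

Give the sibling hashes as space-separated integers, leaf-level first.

L0 (leaves): [71, 63, 66, 81, 61, 50], target index=5
L1: h(71,63)=(71*31+63)%997=270 [pair 0] h(66,81)=(66*31+81)%997=133 [pair 1] h(61,50)=(61*31+50)%997=944 [pair 2] -> [270, 133, 944]
  Sibling for proof at L0: 61
L2: h(270,133)=(270*31+133)%997=527 [pair 0] h(944,944)=(944*31+944)%997=298 [pair 1] -> [527, 298]
  Sibling for proof at L1: 944
L3: h(527,298)=(527*31+298)%997=683 [pair 0] -> [683]
  Sibling for proof at L2: 527
Root: 683
Proof path (sibling hashes from leaf to root): [61, 944, 527]

Answer: 61 944 527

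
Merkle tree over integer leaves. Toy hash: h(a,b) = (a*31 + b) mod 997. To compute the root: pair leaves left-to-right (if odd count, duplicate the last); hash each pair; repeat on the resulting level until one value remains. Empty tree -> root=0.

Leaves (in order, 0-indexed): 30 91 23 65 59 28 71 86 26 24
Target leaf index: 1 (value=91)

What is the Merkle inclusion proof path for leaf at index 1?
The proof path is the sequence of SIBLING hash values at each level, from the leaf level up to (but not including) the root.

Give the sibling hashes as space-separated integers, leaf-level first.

Answer: 30 778 34 476

Derivation:
L0 (leaves): [30, 91, 23, 65, 59, 28, 71, 86, 26, 24], target index=1
L1: h(30,91)=(30*31+91)%997=24 [pair 0] h(23,65)=(23*31+65)%997=778 [pair 1] h(59,28)=(59*31+28)%997=860 [pair 2] h(71,86)=(71*31+86)%997=293 [pair 3] h(26,24)=(26*31+24)%997=830 [pair 4] -> [24, 778, 860, 293, 830]
  Sibling for proof at L0: 30
L2: h(24,778)=(24*31+778)%997=525 [pair 0] h(860,293)=(860*31+293)%997=34 [pair 1] h(830,830)=(830*31+830)%997=638 [pair 2] -> [525, 34, 638]
  Sibling for proof at L1: 778
L3: h(525,34)=(525*31+34)%997=357 [pair 0] h(638,638)=(638*31+638)%997=476 [pair 1] -> [357, 476]
  Sibling for proof at L2: 34
L4: h(357,476)=(357*31+476)%997=576 [pair 0] -> [576]
  Sibling for proof at L3: 476
Root: 576
Proof path (sibling hashes from leaf to root): [30, 778, 34, 476]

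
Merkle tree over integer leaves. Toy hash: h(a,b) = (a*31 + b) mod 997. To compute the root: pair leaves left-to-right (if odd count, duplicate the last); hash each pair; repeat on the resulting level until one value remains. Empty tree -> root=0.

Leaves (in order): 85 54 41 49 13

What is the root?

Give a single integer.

Answer: 299

Derivation:
L0: [85, 54, 41, 49, 13]
L1: h(85,54)=(85*31+54)%997=695 h(41,49)=(41*31+49)%997=323 h(13,13)=(13*31+13)%997=416 -> [695, 323, 416]
L2: h(695,323)=(695*31+323)%997=931 h(416,416)=(416*31+416)%997=351 -> [931, 351]
L3: h(931,351)=(931*31+351)%997=299 -> [299]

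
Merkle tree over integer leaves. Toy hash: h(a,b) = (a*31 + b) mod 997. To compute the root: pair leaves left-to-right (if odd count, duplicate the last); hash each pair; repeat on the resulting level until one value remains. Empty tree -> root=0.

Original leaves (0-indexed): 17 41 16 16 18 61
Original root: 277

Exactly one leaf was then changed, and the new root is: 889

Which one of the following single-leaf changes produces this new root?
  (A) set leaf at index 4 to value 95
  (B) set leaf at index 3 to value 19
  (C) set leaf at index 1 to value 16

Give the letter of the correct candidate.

Original leaves: [17, 41, 16, 16, 18, 61]
Target new root: 889
Try each candidate change and compute the resulting root:
Candidate A: set leaf[4] = 95 -> leaves = [17, 41, 16, 16, 95, 61]
  L0: [17, 41, 16, 16, 95, 61]
  L1: h(17,41)=(17*31+41)%997=568 h(16,16)=(16*31+16)%997=512 h(95,61)=(95*31+61)%997=15 -> [568, 512, 15]
  L2: h(568,512)=(568*31+512)%997=174 h(15,15)=(15*31+15)%997=480 -> [174, 480]
  L3: h(174,480)=(174*31+480)%997=889 -> [889]
  root = 889 == target 889  ** MATCH **
Candidate B: set leaf[3] = 19 -> leaves = [17, 41, 16, 19, 18, 61]
  L0: [17, 41, 16, 19, 18, 61]
  L1: h(17,41)=(17*31+41)%997=568 h(16,19)=(16*31+19)%997=515 h(18,61)=(18*31+61)%997=619 -> [568, 515, 619]
  L2: h(568,515)=(568*31+515)%997=177 h(619,619)=(619*31+619)%997=865 -> [177, 865]
  L3: h(177,865)=(177*31+865)%997=370 -> [370]
  root = 370 != target 889
Candidate C: set leaf[1] = 16 -> leaves = [17, 16, 16, 16, 18, 61]
  L0: [17, 16, 16, 16, 18, 61]
  L1: h(17,16)=(17*31+16)%997=543 h(16,16)=(16*31+16)%997=512 h(18,61)=(18*31+61)%997=619 -> [543, 512, 619]
  L2: h(543,512)=(543*31+512)%997=396 h(619,619)=(619*31+619)%997=865 -> [396, 865]
  L3: h(396,865)=(396*31+865)%997=180 -> [180]
  root = 180 != target 889
Candidate A produces the target root.

Answer: A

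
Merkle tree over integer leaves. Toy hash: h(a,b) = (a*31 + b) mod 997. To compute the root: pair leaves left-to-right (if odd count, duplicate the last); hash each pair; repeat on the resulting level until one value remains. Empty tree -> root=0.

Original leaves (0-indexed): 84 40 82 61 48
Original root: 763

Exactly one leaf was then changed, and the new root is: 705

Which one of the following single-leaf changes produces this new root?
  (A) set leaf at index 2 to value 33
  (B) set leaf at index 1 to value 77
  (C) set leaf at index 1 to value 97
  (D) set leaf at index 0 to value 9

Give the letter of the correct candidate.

Answer: C

Derivation:
Original leaves: [84, 40, 82, 61, 48]
Target new root: 705
Try each candidate change and compute the resulting root:
Candidate A: set leaf[2] = 33 -> leaves = [84, 40, 33, 61, 48]
  L0: [84, 40, 33, 61, 48]
  L1: h(84,40)=(84*31+40)%997=650 h(33,61)=(33*31+61)%997=87 h(48,48)=(48*31+48)%997=539 -> [650, 87, 539]
  L2: h(650,87)=(650*31+87)%997=297 h(539,539)=(539*31+539)%997=299 -> [297, 299]
  L3: h(297,299)=(297*31+299)%997=533 -> [533]
  root = 533 != target 705
Candidate B: set leaf[1] = 77 -> leaves = [84, 77, 82, 61, 48]
  L0: [84, 77, 82, 61, 48]
  L1: h(84,77)=(84*31+77)%997=687 h(82,61)=(82*31+61)%997=609 h(48,48)=(48*31+48)%997=539 -> [687, 609, 539]
  L2: h(687,609)=(687*31+609)%997=969 h(539,539)=(539*31+539)%997=299 -> [969, 299]
  L3: h(969,299)=(969*31+299)%997=428 -> [428]
  root = 428 != target 705
Candidate C: set leaf[1] = 97 -> leaves = [84, 97, 82, 61, 48]
  L0: [84, 97, 82, 61, 48]
  L1: h(84,97)=(84*31+97)%997=707 h(82,61)=(82*31+61)%997=609 h(48,48)=(48*31+48)%997=539 -> [707, 609, 539]
  L2: h(707,609)=(707*31+609)%997=592 h(539,539)=(539*31+539)%997=299 -> [592, 299]
  L3: h(592,299)=(592*31+299)%997=705 -> [705]
  root = 705 == target 705  ** MATCH **
Candidate D: set leaf[0] = 9 -> leaves = [9, 40, 82, 61, 48]
  L0: [9, 40, 82, 61, 48]
  L1: h(9,40)=(9*31+40)%997=319 h(82,61)=(82*31+61)%997=609 h(48,48)=(48*31+48)%997=539 -> [319, 609, 539]
  L2: h(319,609)=(319*31+609)%997=528 h(539,539)=(539*31+539)%997=299 -> [528, 299]
  L3: h(528,299)=(528*31+299)%997=715 -> [715]
  root = 715 != target 705
Candidate C produces the target root.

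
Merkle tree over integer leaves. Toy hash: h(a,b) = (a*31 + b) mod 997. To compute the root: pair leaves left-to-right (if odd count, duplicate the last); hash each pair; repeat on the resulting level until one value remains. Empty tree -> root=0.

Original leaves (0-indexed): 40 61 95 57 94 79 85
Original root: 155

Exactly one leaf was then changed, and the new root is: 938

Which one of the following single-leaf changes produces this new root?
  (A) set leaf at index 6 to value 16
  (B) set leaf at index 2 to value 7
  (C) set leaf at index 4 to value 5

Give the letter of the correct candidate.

Answer: A

Derivation:
Original leaves: [40, 61, 95, 57, 94, 79, 85]
Target new root: 938
Try each candidate change and compute the resulting root:
Candidate A: set leaf[6] = 16 -> leaves = [40, 61, 95, 57, 94, 79, 16]
  L0: [40, 61, 95, 57, 94, 79, 16]
  L1: h(40,61)=(40*31+61)%997=304 h(95,57)=(95*31+57)%997=11 h(94,79)=(94*31+79)%997=2 h(16,16)=(16*31+16)%997=512 -> [304, 11, 2, 512]
  L2: h(304,11)=(304*31+11)%997=462 h(2,512)=(2*31+512)%997=574 -> [462, 574]
  L3: h(462,574)=(462*31+574)%997=938 -> [938]
  root = 938 == target 938  ** MATCH **
Candidate B: set leaf[2] = 7 -> leaves = [40, 61, 7, 57, 94, 79, 85]
  L0: [40, 61, 7, 57, 94, 79, 85]
  L1: h(40,61)=(40*31+61)%997=304 h(7,57)=(7*31+57)%997=274 h(94,79)=(94*31+79)%997=2 h(85,85)=(85*31+85)%997=726 -> [304, 274, 2, 726]
  L2: h(304,274)=(304*31+274)%997=725 h(2,726)=(2*31+726)%997=788 -> [725, 788]
  L3: h(725,788)=(725*31+788)%997=332 -> [332]
  root = 332 != target 938
Candidate C: set leaf[4] = 5 -> leaves = [40, 61, 95, 57, 5, 79, 85]
  L0: [40, 61, 95, 57, 5, 79, 85]
  L1: h(40,61)=(40*31+61)%997=304 h(95,57)=(95*31+57)%997=11 h(5,79)=(5*31+79)%997=234 h(85,85)=(85*31+85)%997=726 -> [304, 11, 234, 726]
  L2: h(304,11)=(304*31+11)%997=462 h(234,726)=(234*31+726)%997=4 -> [462, 4]
  L3: h(462,4)=(462*31+4)%997=368 -> [368]
  root = 368 != target 938
Candidate A produces the target root.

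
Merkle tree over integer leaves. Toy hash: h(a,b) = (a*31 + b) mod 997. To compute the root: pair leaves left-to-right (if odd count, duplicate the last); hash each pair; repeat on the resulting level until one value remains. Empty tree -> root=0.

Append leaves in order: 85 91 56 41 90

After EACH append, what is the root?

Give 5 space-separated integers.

After append 85 (leaves=[85]):
  L0: [85]
  root=85
After append 91 (leaves=[85, 91]):
  L0: [85, 91]
  L1: h(85,91)=(85*31+91)%997=732 -> [732]
  root=732
After append 56 (leaves=[85, 91, 56]):
  L0: [85, 91, 56]
  L1: h(85,91)=(85*31+91)%997=732 h(56,56)=(56*31+56)%997=795 -> [732, 795]
  L2: h(732,795)=(732*31+795)%997=556 -> [556]
  root=556
After append 41 (leaves=[85, 91, 56, 41]):
  L0: [85, 91, 56, 41]
  L1: h(85,91)=(85*31+91)%997=732 h(56,41)=(56*31+41)%997=780 -> [732, 780]
  L2: h(732,780)=(732*31+780)%997=541 -> [541]
  root=541
After append 90 (leaves=[85, 91, 56, 41, 90]):
  L0: [85, 91, 56, 41, 90]
  L1: h(85,91)=(85*31+91)%997=732 h(56,41)=(56*31+41)%997=780 h(90,90)=(90*31+90)%997=886 -> [732, 780, 886]
  L2: h(732,780)=(732*31+780)%997=541 h(886,886)=(886*31+886)%997=436 -> [541, 436]
  L3: h(541,436)=(541*31+436)%997=258 -> [258]
  root=258

Answer: 85 732 556 541 258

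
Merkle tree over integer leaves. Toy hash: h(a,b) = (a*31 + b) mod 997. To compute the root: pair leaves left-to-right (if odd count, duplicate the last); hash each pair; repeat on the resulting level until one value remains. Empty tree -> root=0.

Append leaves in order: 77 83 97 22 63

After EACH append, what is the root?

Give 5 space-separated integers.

After append 77 (leaves=[77]):
  L0: [77]
  root=77
After append 83 (leaves=[77, 83]):
  L0: [77, 83]
  L1: h(77,83)=(77*31+83)%997=476 -> [476]
  root=476
After append 97 (leaves=[77, 83, 97]):
  L0: [77, 83, 97]
  L1: h(77,83)=(77*31+83)%997=476 h(97,97)=(97*31+97)%997=113 -> [476, 113]
  L2: h(476,113)=(476*31+113)%997=911 -> [911]
  root=911
After append 22 (leaves=[77, 83, 97, 22]):
  L0: [77, 83, 97, 22]
  L1: h(77,83)=(77*31+83)%997=476 h(97,22)=(97*31+22)%997=38 -> [476, 38]
  L2: h(476,38)=(476*31+38)%997=836 -> [836]
  root=836
After append 63 (leaves=[77, 83, 97, 22, 63]):
  L0: [77, 83, 97, 22, 63]
  L1: h(77,83)=(77*31+83)%997=476 h(97,22)=(97*31+22)%997=38 h(63,63)=(63*31+63)%997=22 -> [476, 38, 22]
  L2: h(476,38)=(476*31+38)%997=836 h(22,22)=(22*31+22)%997=704 -> [836, 704]
  L3: h(836,704)=(836*31+704)%997=698 -> [698]
  root=698

Answer: 77 476 911 836 698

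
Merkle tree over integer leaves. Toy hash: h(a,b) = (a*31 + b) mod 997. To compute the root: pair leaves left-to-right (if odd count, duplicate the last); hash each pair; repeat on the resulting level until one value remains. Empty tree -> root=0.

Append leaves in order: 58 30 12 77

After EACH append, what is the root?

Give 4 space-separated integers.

Answer: 58 831 223 288

Derivation:
After append 58 (leaves=[58]):
  L0: [58]
  root=58
After append 30 (leaves=[58, 30]):
  L0: [58, 30]
  L1: h(58,30)=(58*31+30)%997=831 -> [831]
  root=831
After append 12 (leaves=[58, 30, 12]):
  L0: [58, 30, 12]
  L1: h(58,30)=(58*31+30)%997=831 h(12,12)=(12*31+12)%997=384 -> [831, 384]
  L2: h(831,384)=(831*31+384)%997=223 -> [223]
  root=223
After append 77 (leaves=[58, 30, 12, 77]):
  L0: [58, 30, 12, 77]
  L1: h(58,30)=(58*31+30)%997=831 h(12,77)=(12*31+77)%997=449 -> [831, 449]
  L2: h(831,449)=(831*31+449)%997=288 -> [288]
  root=288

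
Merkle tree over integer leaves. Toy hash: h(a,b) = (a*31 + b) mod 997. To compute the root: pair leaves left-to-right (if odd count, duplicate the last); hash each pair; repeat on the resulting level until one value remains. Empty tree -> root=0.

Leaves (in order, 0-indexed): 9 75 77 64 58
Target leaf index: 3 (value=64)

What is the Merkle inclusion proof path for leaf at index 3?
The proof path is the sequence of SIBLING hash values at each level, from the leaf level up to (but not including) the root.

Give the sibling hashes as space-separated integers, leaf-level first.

L0 (leaves): [9, 75, 77, 64, 58], target index=3
L1: h(9,75)=(9*31+75)%997=354 [pair 0] h(77,64)=(77*31+64)%997=457 [pair 1] h(58,58)=(58*31+58)%997=859 [pair 2] -> [354, 457, 859]
  Sibling for proof at L0: 77
L2: h(354,457)=(354*31+457)%997=464 [pair 0] h(859,859)=(859*31+859)%997=569 [pair 1] -> [464, 569]
  Sibling for proof at L1: 354
L3: h(464,569)=(464*31+569)%997=995 [pair 0] -> [995]
  Sibling for proof at L2: 569
Root: 995
Proof path (sibling hashes from leaf to root): [77, 354, 569]

Answer: 77 354 569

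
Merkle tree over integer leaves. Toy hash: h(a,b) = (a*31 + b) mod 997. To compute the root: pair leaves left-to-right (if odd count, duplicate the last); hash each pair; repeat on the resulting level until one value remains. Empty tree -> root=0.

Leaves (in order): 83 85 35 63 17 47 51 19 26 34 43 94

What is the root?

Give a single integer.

Answer: 903

Derivation:
L0: [83, 85, 35, 63, 17, 47, 51, 19, 26, 34, 43, 94]
L1: h(83,85)=(83*31+85)%997=664 h(35,63)=(35*31+63)%997=151 h(17,47)=(17*31+47)%997=574 h(51,19)=(51*31+19)%997=603 h(26,34)=(26*31+34)%997=840 h(43,94)=(43*31+94)%997=430 -> [664, 151, 574, 603, 840, 430]
L2: h(664,151)=(664*31+151)%997=795 h(574,603)=(574*31+603)%997=451 h(840,430)=(840*31+430)%997=548 -> [795, 451, 548]
L3: h(795,451)=(795*31+451)%997=171 h(548,548)=(548*31+548)%997=587 -> [171, 587]
L4: h(171,587)=(171*31+587)%997=903 -> [903]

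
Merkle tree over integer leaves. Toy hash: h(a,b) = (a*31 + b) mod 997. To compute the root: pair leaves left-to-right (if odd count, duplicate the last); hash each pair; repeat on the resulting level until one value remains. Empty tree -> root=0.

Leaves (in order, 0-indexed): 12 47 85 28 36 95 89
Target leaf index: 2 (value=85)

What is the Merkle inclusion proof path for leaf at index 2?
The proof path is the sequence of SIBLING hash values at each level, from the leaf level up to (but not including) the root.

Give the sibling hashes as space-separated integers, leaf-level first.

L0 (leaves): [12, 47, 85, 28, 36, 95, 89], target index=2
L1: h(12,47)=(12*31+47)%997=419 [pair 0] h(85,28)=(85*31+28)%997=669 [pair 1] h(36,95)=(36*31+95)%997=214 [pair 2] h(89,89)=(89*31+89)%997=854 [pair 3] -> [419, 669, 214, 854]
  Sibling for proof at L0: 28
L2: h(419,669)=(419*31+669)%997=697 [pair 0] h(214,854)=(214*31+854)%997=509 [pair 1] -> [697, 509]
  Sibling for proof at L1: 419
L3: h(697,509)=(697*31+509)%997=182 [pair 0] -> [182]
  Sibling for proof at L2: 509
Root: 182
Proof path (sibling hashes from leaf to root): [28, 419, 509]

Answer: 28 419 509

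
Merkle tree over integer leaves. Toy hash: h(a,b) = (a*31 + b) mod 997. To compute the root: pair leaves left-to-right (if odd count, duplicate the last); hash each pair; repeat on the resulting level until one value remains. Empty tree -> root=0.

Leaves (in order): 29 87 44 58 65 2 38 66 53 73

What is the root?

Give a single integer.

L0: [29, 87, 44, 58, 65, 2, 38, 66, 53, 73]
L1: h(29,87)=(29*31+87)%997=986 h(44,58)=(44*31+58)%997=425 h(65,2)=(65*31+2)%997=23 h(38,66)=(38*31+66)%997=247 h(53,73)=(53*31+73)%997=719 -> [986, 425, 23, 247, 719]
L2: h(986,425)=(986*31+425)%997=84 h(23,247)=(23*31+247)%997=960 h(719,719)=(719*31+719)%997=77 -> [84, 960, 77]
L3: h(84,960)=(84*31+960)%997=573 h(77,77)=(77*31+77)%997=470 -> [573, 470]
L4: h(573,470)=(573*31+470)%997=287 -> [287]

Answer: 287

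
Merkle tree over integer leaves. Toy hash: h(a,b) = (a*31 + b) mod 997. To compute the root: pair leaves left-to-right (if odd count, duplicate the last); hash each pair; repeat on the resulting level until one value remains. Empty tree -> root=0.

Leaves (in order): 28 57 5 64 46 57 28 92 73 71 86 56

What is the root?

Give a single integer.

Answer: 646

Derivation:
L0: [28, 57, 5, 64, 46, 57, 28, 92, 73, 71, 86, 56]
L1: h(28,57)=(28*31+57)%997=925 h(5,64)=(5*31+64)%997=219 h(46,57)=(46*31+57)%997=486 h(28,92)=(28*31+92)%997=960 h(73,71)=(73*31+71)%997=340 h(86,56)=(86*31+56)%997=728 -> [925, 219, 486, 960, 340, 728]
L2: h(925,219)=(925*31+219)%997=978 h(486,960)=(486*31+960)%997=74 h(340,728)=(340*31+728)%997=301 -> [978, 74, 301]
L3: h(978,74)=(978*31+74)%997=482 h(301,301)=(301*31+301)%997=659 -> [482, 659]
L4: h(482,659)=(482*31+659)%997=646 -> [646]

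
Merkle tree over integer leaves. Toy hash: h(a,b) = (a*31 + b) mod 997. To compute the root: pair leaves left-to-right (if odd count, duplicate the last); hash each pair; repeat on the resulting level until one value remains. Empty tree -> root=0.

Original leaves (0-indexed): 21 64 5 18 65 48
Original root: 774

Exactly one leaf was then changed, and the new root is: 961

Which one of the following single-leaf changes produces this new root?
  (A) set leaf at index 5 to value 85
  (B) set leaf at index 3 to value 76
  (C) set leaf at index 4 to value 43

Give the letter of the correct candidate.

Original leaves: [21, 64, 5, 18, 65, 48]
Target new root: 961
Try each candidate change and compute the resulting root:
Candidate A: set leaf[5] = 85 -> leaves = [21, 64, 5, 18, 65, 85]
  L0: [21, 64, 5, 18, 65, 85]
  L1: h(21,64)=(21*31+64)%997=715 h(5,18)=(5*31+18)%997=173 h(65,85)=(65*31+85)%997=106 -> [715, 173, 106]
  L2: h(715,173)=(715*31+173)%997=404 h(106,106)=(106*31+106)%997=401 -> [404, 401]
  L3: h(404,401)=(404*31+401)%997=961 -> [961]
  root = 961 == target 961  ** MATCH **
Candidate B: set leaf[3] = 76 -> leaves = [21, 64, 5, 76, 65, 48]
  L0: [21, 64, 5, 76, 65, 48]
  L1: h(21,64)=(21*31+64)%997=715 h(5,76)=(5*31+76)%997=231 h(65,48)=(65*31+48)%997=69 -> [715, 231, 69]
  L2: h(715,231)=(715*31+231)%997=462 h(69,69)=(69*31+69)%997=214 -> [462, 214]
  L3: h(462,214)=(462*31+214)%997=578 -> [578]
  root = 578 != target 961
Candidate C: set leaf[4] = 43 -> leaves = [21, 64, 5, 18, 43, 48]
  L0: [21, 64, 5, 18, 43, 48]
  L1: h(21,64)=(21*31+64)%997=715 h(5,18)=(5*31+18)%997=173 h(43,48)=(43*31+48)%997=384 -> [715, 173, 384]
  L2: h(715,173)=(715*31+173)%997=404 h(384,384)=(384*31+384)%997=324 -> [404, 324]
  L3: h(404,324)=(404*31+324)%997=884 -> [884]
  root = 884 != target 961
Candidate A produces the target root.

Answer: A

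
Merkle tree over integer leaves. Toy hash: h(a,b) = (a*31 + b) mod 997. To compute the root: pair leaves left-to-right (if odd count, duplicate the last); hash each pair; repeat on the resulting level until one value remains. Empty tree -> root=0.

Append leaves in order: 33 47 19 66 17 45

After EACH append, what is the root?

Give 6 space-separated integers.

After append 33 (leaves=[33]):
  L0: [33]
  root=33
After append 47 (leaves=[33, 47]):
  L0: [33, 47]
  L1: h(33,47)=(33*31+47)%997=73 -> [73]
  root=73
After append 19 (leaves=[33, 47, 19]):
  L0: [33, 47, 19]
  L1: h(33,47)=(33*31+47)%997=73 h(19,19)=(19*31+19)%997=608 -> [73, 608]
  L2: h(73,608)=(73*31+608)%997=877 -> [877]
  root=877
After append 66 (leaves=[33, 47, 19, 66]):
  L0: [33, 47, 19, 66]
  L1: h(33,47)=(33*31+47)%997=73 h(19,66)=(19*31+66)%997=655 -> [73, 655]
  L2: h(73,655)=(73*31+655)%997=924 -> [924]
  root=924
After append 17 (leaves=[33, 47, 19, 66, 17]):
  L0: [33, 47, 19, 66, 17]
  L1: h(33,47)=(33*31+47)%997=73 h(19,66)=(19*31+66)%997=655 h(17,17)=(17*31+17)%997=544 -> [73, 655, 544]
  L2: h(73,655)=(73*31+655)%997=924 h(544,544)=(544*31+544)%997=459 -> [924, 459]
  L3: h(924,459)=(924*31+459)%997=190 -> [190]
  root=190
After append 45 (leaves=[33, 47, 19, 66, 17, 45]):
  L0: [33, 47, 19, 66, 17, 45]
  L1: h(33,47)=(33*31+47)%997=73 h(19,66)=(19*31+66)%997=655 h(17,45)=(17*31+45)%997=572 -> [73, 655, 572]
  L2: h(73,655)=(73*31+655)%997=924 h(572,572)=(572*31+572)%997=358 -> [924, 358]
  L3: h(924,358)=(924*31+358)%997=89 -> [89]
  root=89

Answer: 33 73 877 924 190 89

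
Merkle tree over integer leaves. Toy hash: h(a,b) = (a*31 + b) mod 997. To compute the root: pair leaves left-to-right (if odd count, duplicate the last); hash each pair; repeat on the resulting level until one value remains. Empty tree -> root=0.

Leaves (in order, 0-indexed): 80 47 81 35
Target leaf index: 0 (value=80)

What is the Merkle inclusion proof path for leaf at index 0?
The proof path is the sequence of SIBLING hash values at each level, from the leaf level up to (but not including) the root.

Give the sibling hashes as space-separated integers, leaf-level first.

Answer: 47 552

Derivation:
L0 (leaves): [80, 47, 81, 35], target index=0
L1: h(80,47)=(80*31+47)%997=533 [pair 0] h(81,35)=(81*31+35)%997=552 [pair 1] -> [533, 552]
  Sibling for proof at L0: 47
L2: h(533,552)=(533*31+552)%997=126 [pair 0] -> [126]
  Sibling for proof at L1: 552
Root: 126
Proof path (sibling hashes from leaf to root): [47, 552]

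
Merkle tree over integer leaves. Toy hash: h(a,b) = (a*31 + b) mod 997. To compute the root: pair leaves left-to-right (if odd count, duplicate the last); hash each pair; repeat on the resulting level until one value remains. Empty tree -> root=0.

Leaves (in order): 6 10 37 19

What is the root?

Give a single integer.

L0: [6, 10, 37, 19]
L1: h(6,10)=(6*31+10)%997=196 h(37,19)=(37*31+19)%997=169 -> [196, 169]
L2: h(196,169)=(196*31+169)%997=263 -> [263]

Answer: 263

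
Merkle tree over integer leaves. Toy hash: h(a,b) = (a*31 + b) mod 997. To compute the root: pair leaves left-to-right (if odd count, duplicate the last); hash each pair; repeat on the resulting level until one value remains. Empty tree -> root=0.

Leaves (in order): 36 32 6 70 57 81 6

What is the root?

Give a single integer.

Answer: 160

Derivation:
L0: [36, 32, 6, 70, 57, 81, 6]
L1: h(36,32)=(36*31+32)%997=151 h(6,70)=(6*31+70)%997=256 h(57,81)=(57*31+81)%997=851 h(6,6)=(6*31+6)%997=192 -> [151, 256, 851, 192]
L2: h(151,256)=(151*31+256)%997=949 h(851,192)=(851*31+192)%997=651 -> [949, 651]
L3: h(949,651)=(949*31+651)%997=160 -> [160]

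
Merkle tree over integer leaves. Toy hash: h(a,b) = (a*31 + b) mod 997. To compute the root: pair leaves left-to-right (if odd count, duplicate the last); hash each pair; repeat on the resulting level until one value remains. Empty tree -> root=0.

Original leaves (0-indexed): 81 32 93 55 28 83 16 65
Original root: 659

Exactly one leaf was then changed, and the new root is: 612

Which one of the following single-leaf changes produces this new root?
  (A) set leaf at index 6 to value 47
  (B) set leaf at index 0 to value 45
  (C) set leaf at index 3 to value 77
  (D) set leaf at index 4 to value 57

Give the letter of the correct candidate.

Answer: D

Derivation:
Original leaves: [81, 32, 93, 55, 28, 83, 16, 65]
Target new root: 612
Try each candidate change and compute the resulting root:
Candidate A: set leaf[6] = 47 -> leaves = [81, 32, 93, 55, 28, 83, 47, 65]
  L0: [81, 32, 93, 55, 28, 83, 47, 65]
  L1: h(81,32)=(81*31+32)%997=549 h(93,55)=(93*31+55)%997=944 h(28,83)=(28*31+83)%997=951 h(47,65)=(47*31+65)%997=525 -> [549, 944, 951, 525]
  L2: h(549,944)=(549*31+944)%997=17 h(951,525)=(951*31+525)%997=96 -> [17, 96]
  L3: h(17,96)=(17*31+96)%997=623 -> [623]
  root = 623 != target 612
Candidate B: set leaf[0] = 45 -> leaves = [45, 32, 93, 55, 28, 83, 16, 65]
  L0: [45, 32, 93, 55, 28, 83, 16, 65]
  L1: h(45,32)=(45*31+32)%997=430 h(93,55)=(93*31+55)%997=944 h(28,83)=(28*31+83)%997=951 h(16,65)=(16*31+65)%997=561 -> [430, 944, 951, 561]
  L2: h(430,944)=(430*31+944)%997=316 h(951,561)=(951*31+561)%997=132 -> [316, 132]
  L3: h(316,132)=(316*31+132)%997=955 -> [955]
  root = 955 != target 612
Candidate C: set leaf[3] = 77 -> leaves = [81, 32, 93, 77, 28, 83, 16, 65]
  L0: [81, 32, 93, 77, 28, 83, 16, 65]
  L1: h(81,32)=(81*31+32)%997=549 h(93,77)=(93*31+77)%997=966 h(28,83)=(28*31+83)%997=951 h(16,65)=(16*31+65)%997=561 -> [549, 966, 951, 561]
  L2: h(549,966)=(549*31+966)%997=39 h(951,561)=(951*31+561)%997=132 -> [39, 132]
  L3: h(39,132)=(39*31+132)%997=344 -> [344]
  root = 344 != target 612
Candidate D: set leaf[4] = 57 -> leaves = [81, 32, 93, 55, 57, 83, 16, 65]
  L0: [81, 32, 93, 55, 57, 83, 16, 65]
  L1: h(81,32)=(81*31+32)%997=549 h(93,55)=(93*31+55)%997=944 h(57,83)=(57*31+83)%997=853 h(16,65)=(16*31+65)%997=561 -> [549, 944, 853, 561]
  L2: h(549,944)=(549*31+944)%997=17 h(853,561)=(853*31+561)%997=85 -> [17, 85]
  L3: h(17,85)=(17*31+85)%997=612 -> [612]
  root = 612 == target 612  ** MATCH **
Candidate D produces the target root.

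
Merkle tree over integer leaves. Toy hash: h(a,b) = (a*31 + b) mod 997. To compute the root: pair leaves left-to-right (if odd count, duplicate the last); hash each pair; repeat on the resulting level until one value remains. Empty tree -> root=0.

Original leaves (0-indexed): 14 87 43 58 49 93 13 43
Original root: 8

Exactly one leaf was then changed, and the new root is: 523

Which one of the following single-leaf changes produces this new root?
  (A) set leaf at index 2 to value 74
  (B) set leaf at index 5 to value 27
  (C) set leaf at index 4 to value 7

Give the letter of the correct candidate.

Original leaves: [14, 87, 43, 58, 49, 93, 13, 43]
Target new root: 523
Try each candidate change and compute the resulting root:
Candidate A: set leaf[2] = 74 -> leaves = [14, 87, 74, 58, 49, 93, 13, 43]
  L0: [14, 87, 74, 58, 49, 93, 13, 43]
  L1: h(14,87)=(14*31+87)%997=521 h(74,58)=(74*31+58)%997=358 h(49,93)=(49*31+93)%997=615 h(13,43)=(13*31+43)%997=446 -> [521, 358, 615, 446]
  L2: h(521,358)=(521*31+358)%997=557 h(615,446)=(615*31+446)%997=568 -> [557, 568]
  L3: h(557,568)=(557*31+568)%997=886 -> [886]
  root = 886 != target 523
Candidate B: set leaf[5] = 27 -> leaves = [14, 87, 43, 58, 49, 27, 13, 43]
  L0: [14, 87, 43, 58, 49, 27, 13, 43]
  L1: h(14,87)=(14*31+87)%997=521 h(43,58)=(43*31+58)%997=394 h(49,27)=(49*31+27)%997=549 h(13,43)=(13*31+43)%997=446 -> [521, 394, 549, 446]
  L2: h(521,394)=(521*31+394)%997=593 h(549,446)=(549*31+446)%997=516 -> [593, 516]
  L3: h(593,516)=(593*31+516)%997=953 -> [953]
  root = 953 != target 523
Candidate C: set leaf[4] = 7 -> leaves = [14, 87, 43, 58, 7, 93, 13, 43]
  L0: [14, 87, 43, 58, 7, 93, 13, 43]
  L1: h(14,87)=(14*31+87)%997=521 h(43,58)=(43*31+58)%997=394 h(7,93)=(7*31+93)%997=310 h(13,43)=(13*31+43)%997=446 -> [521, 394, 310, 446]
  L2: h(521,394)=(521*31+394)%997=593 h(310,446)=(310*31+446)%997=86 -> [593, 86]
  L3: h(593,86)=(593*31+86)%997=523 -> [523]
  root = 523 == target 523  ** MATCH **
Candidate C produces the target root.

Answer: C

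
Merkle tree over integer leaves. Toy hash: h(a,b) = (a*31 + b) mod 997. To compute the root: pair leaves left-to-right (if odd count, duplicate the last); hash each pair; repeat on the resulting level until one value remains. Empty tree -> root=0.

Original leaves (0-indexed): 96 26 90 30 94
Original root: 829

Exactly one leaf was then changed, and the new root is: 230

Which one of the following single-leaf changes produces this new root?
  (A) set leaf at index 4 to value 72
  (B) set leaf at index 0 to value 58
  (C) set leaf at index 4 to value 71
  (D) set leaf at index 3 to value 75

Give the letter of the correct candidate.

Original leaves: [96, 26, 90, 30, 94]
Target new root: 230
Try each candidate change and compute the resulting root:
Candidate A: set leaf[4] = 72 -> leaves = [96, 26, 90, 30, 72]
  L0: [96, 26, 90, 30, 72]
  L1: h(96,26)=(96*31+26)%997=11 h(90,30)=(90*31+30)%997=826 h(72,72)=(72*31+72)%997=310 -> [11, 826, 310]
  L2: h(11,826)=(11*31+826)%997=170 h(310,310)=(310*31+310)%997=947 -> [170, 947]
  L3: h(170,947)=(170*31+947)%997=235 -> [235]
  root = 235 != target 230
Candidate B: set leaf[0] = 58 -> leaves = [58, 26, 90, 30, 94]
  L0: [58, 26, 90, 30, 94]
  L1: h(58,26)=(58*31+26)%997=827 h(90,30)=(90*31+30)%997=826 h(94,94)=(94*31+94)%997=17 -> [827, 826, 17]
  L2: h(827,826)=(827*31+826)%997=541 h(17,17)=(17*31+17)%997=544 -> [541, 544]
  L3: h(541,544)=(541*31+544)%997=366 -> [366]
  root = 366 != target 230
Candidate C: set leaf[4] = 71 -> leaves = [96, 26, 90, 30, 71]
  L0: [96, 26, 90, 30, 71]
  L1: h(96,26)=(96*31+26)%997=11 h(90,30)=(90*31+30)%997=826 h(71,71)=(71*31+71)%997=278 -> [11, 826, 278]
  L2: h(11,826)=(11*31+826)%997=170 h(278,278)=(278*31+278)%997=920 -> [170, 920]
  L3: h(170,920)=(170*31+920)%997=208 -> [208]
  root = 208 != target 230
Candidate D: set leaf[3] = 75 -> leaves = [96, 26, 90, 75, 94]
  L0: [96, 26, 90, 75, 94]
  L1: h(96,26)=(96*31+26)%997=11 h(90,75)=(90*31+75)%997=871 h(94,94)=(94*31+94)%997=17 -> [11, 871, 17]
  L2: h(11,871)=(11*31+871)%997=215 h(17,17)=(17*31+17)%997=544 -> [215, 544]
  L3: h(215,544)=(215*31+544)%997=230 -> [230]
  root = 230 == target 230  ** MATCH **
Candidate D produces the target root.

Answer: D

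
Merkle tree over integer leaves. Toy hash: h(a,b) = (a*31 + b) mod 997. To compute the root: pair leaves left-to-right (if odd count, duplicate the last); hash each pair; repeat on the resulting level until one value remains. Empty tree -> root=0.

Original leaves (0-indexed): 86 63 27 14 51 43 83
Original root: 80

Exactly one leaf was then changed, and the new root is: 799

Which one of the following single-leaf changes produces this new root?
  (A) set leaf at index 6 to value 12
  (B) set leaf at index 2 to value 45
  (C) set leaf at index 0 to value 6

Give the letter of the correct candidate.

Original leaves: [86, 63, 27, 14, 51, 43, 83]
Target new root: 799
Try each candidate change and compute the resulting root:
Candidate A: set leaf[6] = 12 -> leaves = [86, 63, 27, 14, 51, 43, 12]
  L0: [86, 63, 27, 14, 51, 43, 12]
  L1: h(86,63)=(86*31+63)%997=735 h(27,14)=(27*31+14)%997=851 h(51,43)=(51*31+43)%997=627 h(12,12)=(12*31+12)%997=384 -> [735, 851, 627, 384]
  L2: h(735,851)=(735*31+851)%997=705 h(627,384)=(627*31+384)%997=878 -> [705, 878]
  L3: h(705,878)=(705*31+878)%997=799 -> [799]
  root = 799 == target 799  ** MATCH **
Candidate B: set leaf[2] = 45 -> leaves = [86, 63, 45, 14, 51, 43, 83]
  L0: [86, 63, 45, 14, 51, 43, 83]
  L1: h(86,63)=(86*31+63)%997=735 h(45,14)=(45*31+14)%997=412 h(51,43)=(51*31+43)%997=627 h(83,83)=(83*31+83)%997=662 -> [735, 412, 627, 662]
  L2: h(735,412)=(735*31+412)%997=266 h(627,662)=(627*31+662)%997=159 -> [266, 159]
  L3: h(266,159)=(266*31+159)%997=429 -> [429]
  root = 429 != target 799
Candidate C: set leaf[0] = 6 -> leaves = [6, 63, 27, 14, 51, 43, 83]
  L0: [6, 63, 27, 14, 51, 43, 83]
  L1: h(6,63)=(6*31+63)%997=249 h(27,14)=(27*31+14)%997=851 h(51,43)=(51*31+43)%997=627 h(83,83)=(83*31+83)%997=662 -> [249, 851, 627, 662]
  L2: h(249,851)=(249*31+851)%997=594 h(627,662)=(627*31+662)%997=159 -> [594, 159]
  L3: h(594,159)=(594*31+159)%997=627 -> [627]
  root = 627 != target 799
Candidate A produces the target root.

Answer: A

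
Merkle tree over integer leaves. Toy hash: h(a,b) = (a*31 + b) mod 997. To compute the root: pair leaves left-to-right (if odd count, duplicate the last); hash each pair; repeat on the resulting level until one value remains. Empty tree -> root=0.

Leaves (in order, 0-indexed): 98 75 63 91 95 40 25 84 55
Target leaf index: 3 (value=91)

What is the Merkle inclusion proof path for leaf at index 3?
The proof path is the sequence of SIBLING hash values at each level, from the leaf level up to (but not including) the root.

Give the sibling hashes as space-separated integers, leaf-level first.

L0 (leaves): [98, 75, 63, 91, 95, 40, 25, 84, 55], target index=3
L1: h(98,75)=(98*31+75)%997=122 [pair 0] h(63,91)=(63*31+91)%997=50 [pair 1] h(95,40)=(95*31+40)%997=991 [pair 2] h(25,84)=(25*31+84)%997=859 [pair 3] h(55,55)=(55*31+55)%997=763 [pair 4] -> [122, 50, 991, 859, 763]
  Sibling for proof at L0: 63
L2: h(122,50)=(122*31+50)%997=841 [pair 0] h(991,859)=(991*31+859)%997=673 [pair 1] h(763,763)=(763*31+763)%997=488 [pair 2] -> [841, 673, 488]
  Sibling for proof at L1: 122
L3: h(841,673)=(841*31+673)%997=822 [pair 0] h(488,488)=(488*31+488)%997=661 [pair 1] -> [822, 661]
  Sibling for proof at L2: 673
L4: h(822,661)=(822*31+661)%997=221 [pair 0] -> [221]
  Sibling for proof at L3: 661
Root: 221
Proof path (sibling hashes from leaf to root): [63, 122, 673, 661]

Answer: 63 122 673 661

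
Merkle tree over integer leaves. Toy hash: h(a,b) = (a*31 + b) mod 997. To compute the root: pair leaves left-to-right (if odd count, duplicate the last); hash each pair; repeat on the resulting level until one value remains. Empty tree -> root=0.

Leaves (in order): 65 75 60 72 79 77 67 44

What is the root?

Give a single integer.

L0: [65, 75, 60, 72, 79, 77, 67, 44]
L1: h(65,75)=(65*31+75)%997=96 h(60,72)=(60*31+72)%997=935 h(79,77)=(79*31+77)%997=532 h(67,44)=(67*31+44)%997=127 -> [96, 935, 532, 127]
L2: h(96,935)=(96*31+935)%997=920 h(532,127)=(532*31+127)%997=667 -> [920, 667]
L3: h(920,667)=(920*31+667)%997=274 -> [274]

Answer: 274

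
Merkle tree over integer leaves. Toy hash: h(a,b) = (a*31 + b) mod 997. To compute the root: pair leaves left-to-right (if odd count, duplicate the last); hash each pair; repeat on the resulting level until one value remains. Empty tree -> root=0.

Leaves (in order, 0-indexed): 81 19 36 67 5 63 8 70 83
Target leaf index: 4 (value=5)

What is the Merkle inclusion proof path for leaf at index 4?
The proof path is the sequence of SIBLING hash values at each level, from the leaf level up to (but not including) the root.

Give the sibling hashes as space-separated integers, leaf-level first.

L0 (leaves): [81, 19, 36, 67, 5, 63, 8, 70, 83], target index=4
L1: h(81,19)=(81*31+19)%997=536 [pair 0] h(36,67)=(36*31+67)%997=186 [pair 1] h(5,63)=(5*31+63)%997=218 [pair 2] h(8,70)=(8*31+70)%997=318 [pair 3] h(83,83)=(83*31+83)%997=662 [pair 4] -> [536, 186, 218, 318, 662]
  Sibling for proof at L0: 63
L2: h(536,186)=(536*31+186)%997=850 [pair 0] h(218,318)=(218*31+318)%997=97 [pair 1] h(662,662)=(662*31+662)%997=247 [pair 2] -> [850, 97, 247]
  Sibling for proof at L1: 318
L3: h(850,97)=(850*31+97)%997=525 [pair 0] h(247,247)=(247*31+247)%997=925 [pair 1] -> [525, 925]
  Sibling for proof at L2: 850
L4: h(525,925)=(525*31+925)%997=251 [pair 0] -> [251]
  Sibling for proof at L3: 925
Root: 251
Proof path (sibling hashes from leaf to root): [63, 318, 850, 925]

Answer: 63 318 850 925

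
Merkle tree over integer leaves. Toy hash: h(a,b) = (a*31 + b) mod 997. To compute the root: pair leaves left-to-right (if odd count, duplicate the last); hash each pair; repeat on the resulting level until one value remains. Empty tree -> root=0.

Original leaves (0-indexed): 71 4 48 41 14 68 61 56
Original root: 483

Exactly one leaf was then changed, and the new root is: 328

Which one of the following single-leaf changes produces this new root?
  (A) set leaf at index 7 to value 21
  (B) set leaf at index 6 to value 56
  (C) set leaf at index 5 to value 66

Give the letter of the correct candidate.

Original leaves: [71, 4, 48, 41, 14, 68, 61, 56]
Target new root: 328
Try each candidate change and compute the resulting root:
Candidate A: set leaf[7] = 21 -> leaves = [71, 4, 48, 41, 14, 68, 61, 21]
  L0: [71, 4, 48, 41, 14, 68, 61, 21]
  L1: h(71,4)=(71*31+4)%997=211 h(48,41)=(48*31+41)%997=532 h(14,68)=(14*31+68)%997=502 h(61,21)=(61*31+21)%997=915 -> [211, 532, 502, 915]
  L2: h(211,532)=(211*31+532)%997=94 h(502,915)=(502*31+915)%997=525 -> [94, 525]
  L3: h(94,525)=(94*31+525)%997=448 -> [448]
  root = 448 != target 328
Candidate B: set leaf[6] = 56 -> leaves = [71, 4, 48, 41, 14, 68, 56, 56]
  L0: [71, 4, 48, 41, 14, 68, 56, 56]
  L1: h(71,4)=(71*31+4)%997=211 h(48,41)=(48*31+41)%997=532 h(14,68)=(14*31+68)%997=502 h(56,56)=(56*31+56)%997=795 -> [211, 532, 502, 795]
  L2: h(211,532)=(211*31+532)%997=94 h(502,795)=(502*31+795)%997=405 -> [94, 405]
  L3: h(94,405)=(94*31+405)%997=328 -> [328]
  root = 328 == target 328  ** MATCH **
Candidate C: set leaf[5] = 66 -> leaves = [71, 4, 48, 41, 14, 66, 61, 56]
  L0: [71, 4, 48, 41, 14, 66, 61, 56]
  L1: h(71,4)=(71*31+4)%997=211 h(48,41)=(48*31+41)%997=532 h(14,66)=(14*31+66)%997=500 h(61,56)=(61*31+56)%997=950 -> [211, 532, 500, 950]
  L2: h(211,532)=(211*31+532)%997=94 h(500,950)=(500*31+950)%997=498 -> [94, 498]
  L3: h(94,498)=(94*31+498)%997=421 -> [421]
  root = 421 != target 328
Candidate B produces the target root.

Answer: B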